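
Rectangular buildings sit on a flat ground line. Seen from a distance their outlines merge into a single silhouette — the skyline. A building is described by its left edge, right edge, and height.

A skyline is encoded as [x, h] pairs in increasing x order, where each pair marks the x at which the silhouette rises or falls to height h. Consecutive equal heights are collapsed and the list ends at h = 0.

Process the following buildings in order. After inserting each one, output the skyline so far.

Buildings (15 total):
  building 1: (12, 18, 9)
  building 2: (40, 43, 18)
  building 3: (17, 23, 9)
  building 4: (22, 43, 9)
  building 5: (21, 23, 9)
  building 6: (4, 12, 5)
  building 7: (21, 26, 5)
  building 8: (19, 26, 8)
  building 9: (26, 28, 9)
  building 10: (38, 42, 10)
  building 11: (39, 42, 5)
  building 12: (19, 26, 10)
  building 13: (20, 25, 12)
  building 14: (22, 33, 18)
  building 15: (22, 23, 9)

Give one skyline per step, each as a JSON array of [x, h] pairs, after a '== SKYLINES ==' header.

== SKYLINES ==
[[12,9],[18,0]]
[[12,9],[18,0],[40,18],[43,0]]
[[12,9],[23,0],[40,18],[43,0]]
[[12,9],[40,18],[43,0]]
[[12,9],[40,18],[43,0]]
[[4,5],[12,9],[40,18],[43,0]]
[[4,5],[12,9],[40,18],[43,0]]
[[4,5],[12,9],[40,18],[43,0]]
[[4,5],[12,9],[40,18],[43,0]]
[[4,5],[12,9],[38,10],[40,18],[43,0]]
[[4,5],[12,9],[38,10],[40,18],[43,0]]
[[4,5],[12,9],[19,10],[26,9],[38,10],[40,18],[43,0]]
[[4,5],[12,9],[19,10],[20,12],[25,10],[26,9],[38,10],[40,18],[43,0]]
[[4,5],[12,9],[19,10],[20,12],[22,18],[33,9],[38,10],[40,18],[43,0]]
[[4,5],[12,9],[19,10],[20,12],[22,18],[33,9],[38,10],[40,18],[43,0]]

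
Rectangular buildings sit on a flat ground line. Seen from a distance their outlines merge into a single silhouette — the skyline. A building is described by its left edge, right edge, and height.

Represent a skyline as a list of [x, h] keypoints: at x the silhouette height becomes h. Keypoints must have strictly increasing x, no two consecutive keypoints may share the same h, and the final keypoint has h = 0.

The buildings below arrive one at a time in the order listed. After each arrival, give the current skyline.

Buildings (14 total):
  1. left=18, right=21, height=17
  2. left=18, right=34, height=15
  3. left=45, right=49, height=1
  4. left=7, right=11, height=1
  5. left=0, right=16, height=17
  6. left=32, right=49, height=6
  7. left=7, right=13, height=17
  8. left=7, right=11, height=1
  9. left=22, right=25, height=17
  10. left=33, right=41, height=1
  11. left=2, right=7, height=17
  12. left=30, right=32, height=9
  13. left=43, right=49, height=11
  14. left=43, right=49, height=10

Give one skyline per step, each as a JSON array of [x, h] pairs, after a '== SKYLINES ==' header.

== SKYLINES ==
[[18,17],[21,0]]
[[18,17],[21,15],[34,0]]
[[18,17],[21,15],[34,0],[45,1],[49,0]]
[[7,1],[11,0],[18,17],[21,15],[34,0],[45,1],[49,0]]
[[0,17],[16,0],[18,17],[21,15],[34,0],[45,1],[49,0]]
[[0,17],[16,0],[18,17],[21,15],[34,6],[49,0]]
[[0,17],[16,0],[18,17],[21,15],[34,6],[49,0]]
[[0,17],[16,0],[18,17],[21,15],[34,6],[49,0]]
[[0,17],[16,0],[18,17],[21,15],[22,17],[25,15],[34,6],[49,0]]
[[0,17],[16,0],[18,17],[21,15],[22,17],[25,15],[34,6],[49,0]]
[[0,17],[16,0],[18,17],[21,15],[22,17],[25,15],[34,6],[49,0]]
[[0,17],[16,0],[18,17],[21,15],[22,17],[25,15],[34,6],[49,0]]
[[0,17],[16,0],[18,17],[21,15],[22,17],[25,15],[34,6],[43,11],[49,0]]
[[0,17],[16,0],[18,17],[21,15],[22,17],[25,15],[34,6],[43,11],[49,0]]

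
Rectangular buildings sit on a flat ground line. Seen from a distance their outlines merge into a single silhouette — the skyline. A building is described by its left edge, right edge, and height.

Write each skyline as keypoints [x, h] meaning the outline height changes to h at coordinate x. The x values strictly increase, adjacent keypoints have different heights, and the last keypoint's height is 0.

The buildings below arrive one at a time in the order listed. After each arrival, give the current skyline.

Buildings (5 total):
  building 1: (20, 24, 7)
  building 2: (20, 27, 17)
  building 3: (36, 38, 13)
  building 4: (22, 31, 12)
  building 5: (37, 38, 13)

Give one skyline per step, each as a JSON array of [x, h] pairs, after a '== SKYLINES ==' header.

== SKYLINES ==
[[20,7],[24,0]]
[[20,17],[27,0]]
[[20,17],[27,0],[36,13],[38,0]]
[[20,17],[27,12],[31,0],[36,13],[38,0]]
[[20,17],[27,12],[31,0],[36,13],[38,0]]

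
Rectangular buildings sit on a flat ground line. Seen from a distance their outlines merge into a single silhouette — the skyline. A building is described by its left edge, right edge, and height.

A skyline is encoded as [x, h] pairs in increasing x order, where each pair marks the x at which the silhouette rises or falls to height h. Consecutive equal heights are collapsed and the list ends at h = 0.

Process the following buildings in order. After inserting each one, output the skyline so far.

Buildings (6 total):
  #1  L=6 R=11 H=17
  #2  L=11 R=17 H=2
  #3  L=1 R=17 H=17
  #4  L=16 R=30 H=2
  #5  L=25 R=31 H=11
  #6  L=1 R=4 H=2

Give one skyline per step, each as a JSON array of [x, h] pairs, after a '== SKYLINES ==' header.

== SKYLINES ==
[[6,17],[11,0]]
[[6,17],[11,2],[17,0]]
[[1,17],[17,0]]
[[1,17],[17,2],[30,0]]
[[1,17],[17,2],[25,11],[31,0]]
[[1,17],[17,2],[25,11],[31,0]]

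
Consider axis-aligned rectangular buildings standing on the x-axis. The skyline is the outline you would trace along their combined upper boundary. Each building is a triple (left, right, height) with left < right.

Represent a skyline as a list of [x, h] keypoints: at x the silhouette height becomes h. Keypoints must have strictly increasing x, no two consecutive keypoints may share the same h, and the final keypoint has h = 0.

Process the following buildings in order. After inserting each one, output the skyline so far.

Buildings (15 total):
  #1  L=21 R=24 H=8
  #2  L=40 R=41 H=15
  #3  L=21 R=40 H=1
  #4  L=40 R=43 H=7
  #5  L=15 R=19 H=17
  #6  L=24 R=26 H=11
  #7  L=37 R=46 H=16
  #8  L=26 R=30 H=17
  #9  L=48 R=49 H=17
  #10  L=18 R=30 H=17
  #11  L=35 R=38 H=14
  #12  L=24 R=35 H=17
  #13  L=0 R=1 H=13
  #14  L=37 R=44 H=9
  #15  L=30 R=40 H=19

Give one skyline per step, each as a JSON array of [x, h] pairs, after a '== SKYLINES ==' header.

== SKYLINES ==
[[21,8],[24,0]]
[[21,8],[24,0],[40,15],[41,0]]
[[21,8],[24,1],[40,15],[41,0]]
[[21,8],[24,1],[40,15],[41,7],[43,0]]
[[15,17],[19,0],[21,8],[24,1],[40,15],[41,7],[43,0]]
[[15,17],[19,0],[21,8],[24,11],[26,1],[40,15],[41,7],[43,0]]
[[15,17],[19,0],[21,8],[24,11],[26,1],[37,16],[46,0]]
[[15,17],[19,0],[21,8],[24,11],[26,17],[30,1],[37,16],[46,0]]
[[15,17],[19,0],[21,8],[24,11],[26,17],[30,1],[37,16],[46,0],[48,17],[49,0]]
[[15,17],[30,1],[37,16],[46,0],[48,17],[49,0]]
[[15,17],[30,1],[35,14],[37,16],[46,0],[48,17],[49,0]]
[[15,17],[35,14],[37,16],[46,0],[48,17],[49,0]]
[[0,13],[1,0],[15,17],[35,14],[37,16],[46,0],[48,17],[49,0]]
[[0,13],[1,0],[15,17],[35,14],[37,16],[46,0],[48,17],[49,0]]
[[0,13],[1,0],[15,17],[30,19],[40,16],[46,0],[48,17],[49,0]]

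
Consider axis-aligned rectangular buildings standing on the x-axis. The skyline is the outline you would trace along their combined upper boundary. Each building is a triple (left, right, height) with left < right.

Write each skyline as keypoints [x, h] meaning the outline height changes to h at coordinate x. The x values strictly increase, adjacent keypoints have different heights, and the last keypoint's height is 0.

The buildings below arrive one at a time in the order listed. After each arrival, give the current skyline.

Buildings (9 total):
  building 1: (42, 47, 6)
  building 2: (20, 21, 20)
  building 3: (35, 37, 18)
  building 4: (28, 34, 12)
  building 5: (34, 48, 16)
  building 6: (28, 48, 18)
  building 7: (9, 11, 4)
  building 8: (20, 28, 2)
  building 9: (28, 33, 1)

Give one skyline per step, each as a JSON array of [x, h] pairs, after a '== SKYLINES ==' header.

== SKYLINES ==
[[42,6],[47,0]]
[[20,20],[21,0],[42,6],[47,0]]
[[20,20],[21,0],[35,18],[37,0],[42,6],[47,0]]
[[20,20],[21,0],[28,12],[34,0],[35,18],[37,0],[42,6],[47,0]]
[[20,20],[21,0],[28,12],[34,16],[35,18],[37,16],[48,0]]
[[20,20],[21,0],[28,18],[48,0]]
[[9,4],[11,0],[20,20],[21,0],[28,18],[48,0]]
[[9,4],[11,0],[20,20],[21,2],[28,18],[48,0]]
[[9,4],[11,0],[20,20],[21,2],[28,18],[48,0]]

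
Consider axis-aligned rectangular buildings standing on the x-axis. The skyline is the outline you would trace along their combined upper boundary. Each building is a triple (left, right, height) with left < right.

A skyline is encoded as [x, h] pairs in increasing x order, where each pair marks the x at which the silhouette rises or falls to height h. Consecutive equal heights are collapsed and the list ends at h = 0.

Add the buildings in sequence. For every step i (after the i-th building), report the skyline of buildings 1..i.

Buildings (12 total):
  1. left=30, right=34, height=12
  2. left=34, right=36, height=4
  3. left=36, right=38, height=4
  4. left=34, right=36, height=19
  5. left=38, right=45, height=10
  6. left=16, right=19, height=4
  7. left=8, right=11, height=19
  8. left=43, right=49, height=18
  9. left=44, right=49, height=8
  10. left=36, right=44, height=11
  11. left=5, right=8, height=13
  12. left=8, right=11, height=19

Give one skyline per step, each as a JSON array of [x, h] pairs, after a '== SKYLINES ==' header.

== SKYLINES ==
[[30,12],[34,0]]
[[30,12],[34,4],[36,0]]
[[30,12],[34,4],[38,0]]
[[30,12],[34,19],[36,4],[38,0]]
[[30,12],[34,19],[36,4],[38,10],[45,0]]
[[16,4],[19,0],[30,12],[34,19],[36,4],[38,10],[45,0]]
[[8,19],[11,0],[16,4],[19,0],[30,12],[34,19],[36,4],[38,10],[45,0]]
[[8,19],[11,0],[16,4],[19,0],[30,12],[34,19],[36,4],[38,10],[43,18],[49,0]]
[[8,19],[11,0],[16,4],[19,0],[30,12],[34,19],[36,4],[38,10],[43,18],[49,0]]
[[8,19],[11,0],[16,4],[19,0],[30,12],[34,19],[36,11],[43,18],[49,0]]
[[5,13],[8,19],[11,0],[16,4],[19,0],[30,12],[34,19],[36,11],[43,18],[49,0]]
[[5,13],[8,19],[11,0],[16,4],[19,0],[30,12],[34,19],[36,11],[43,18],[49,0]]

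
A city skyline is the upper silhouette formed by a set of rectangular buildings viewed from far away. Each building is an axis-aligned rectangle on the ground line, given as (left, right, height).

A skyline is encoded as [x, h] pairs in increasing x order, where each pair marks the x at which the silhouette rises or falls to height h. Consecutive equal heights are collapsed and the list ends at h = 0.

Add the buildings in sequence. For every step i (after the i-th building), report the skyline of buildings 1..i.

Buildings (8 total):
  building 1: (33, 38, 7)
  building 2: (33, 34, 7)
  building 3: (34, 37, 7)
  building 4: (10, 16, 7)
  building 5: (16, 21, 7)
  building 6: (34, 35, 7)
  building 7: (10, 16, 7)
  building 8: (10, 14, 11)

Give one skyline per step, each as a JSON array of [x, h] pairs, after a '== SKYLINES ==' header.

== SKYLINES ==
[[33,7],[38,0]]
[[33,7],[38,0]]
[[33,7],[38,0]]
[[10,7],[16,0],[33,7],[38,0]]
[[10,7],[21,0],[33,7],[38,0]]
[[10,7],[21,0],[33,7],[38,0]]
[[10,7],[21,0],[33,7],[38,0]]
[[10,11],[14,7],[21,0],[33,7],[38,0]]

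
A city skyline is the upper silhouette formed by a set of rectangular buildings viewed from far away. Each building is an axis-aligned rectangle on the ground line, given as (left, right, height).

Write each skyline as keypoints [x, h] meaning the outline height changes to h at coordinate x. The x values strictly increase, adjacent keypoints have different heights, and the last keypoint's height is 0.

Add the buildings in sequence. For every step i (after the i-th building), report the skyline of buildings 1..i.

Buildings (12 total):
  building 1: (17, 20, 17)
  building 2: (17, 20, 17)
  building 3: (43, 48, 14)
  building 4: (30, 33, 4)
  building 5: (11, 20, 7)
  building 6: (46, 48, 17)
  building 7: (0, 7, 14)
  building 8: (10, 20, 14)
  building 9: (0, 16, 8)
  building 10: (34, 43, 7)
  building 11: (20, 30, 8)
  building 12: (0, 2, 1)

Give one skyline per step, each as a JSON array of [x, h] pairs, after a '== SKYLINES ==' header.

== SKYLINES ==
[[17,17],[20,0]]
[[17,17],[20,0]]
[[17,17],[20,0],[43,14],[48,0]]
[[17,17],[20,0],[30,4],[33,0],[43,14],[48,0]]
[[11,7],[17,17],[20,0],[30,4],[33,0],[43,14],[48,0]]
[[11,7],[17,17],[20,0],[30,4],[33,0],[43,14],[46,17],[48,0]]
[[0,14],[7,0],[11,7],[17,17],[20,0],[30,4],[33,0],[43,14],[46,17],[48,0]]
[[0,14],[7,0],[10,14],[17,17],[20,0],[30,4],[33,0],[43,14],[46,17],[48,0]]
[[0,14],[7,8],[10,14],[17,17],[20,0],[30,4],[33,0],[43,14],[46,17],[48,0]]
[[0,14],[7,8],[10,14],[17,17],[20,0],[30,4],[33,0],[34,7],[43,14],[46,17],[48,0]]
[[0,14],[7,8],[10,14],[17,17],[20,8],[30,4],[33,0],[34,7],[43,14],[46,17],[48,0]]
[[0,14],[7,8],[10,14],[17,17],[20,8],[30,4],[33,0],[34,7],[43,14],[46,17],[48,0]]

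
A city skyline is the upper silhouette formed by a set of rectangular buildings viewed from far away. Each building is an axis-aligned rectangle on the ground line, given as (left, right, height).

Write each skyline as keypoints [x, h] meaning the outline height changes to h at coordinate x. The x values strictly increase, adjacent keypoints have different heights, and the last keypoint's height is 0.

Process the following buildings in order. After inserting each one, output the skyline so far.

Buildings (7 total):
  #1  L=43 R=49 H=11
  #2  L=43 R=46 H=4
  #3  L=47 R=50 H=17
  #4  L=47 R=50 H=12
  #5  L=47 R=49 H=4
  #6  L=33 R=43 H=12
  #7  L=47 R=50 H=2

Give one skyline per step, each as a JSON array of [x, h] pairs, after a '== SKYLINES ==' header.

== SKYLINES ==
[[43,11],[49,0]]
[[43,11],[49,0]]
[[43,11],[47,17],[50,0]]
[[43,11],[47,17],[50,0]]
[[43,11],[47,17],[50,0]]
[[33,12],[43,11],[47,17],[50,0]]
[[33,12],[43,11],[47,17],[50,0]]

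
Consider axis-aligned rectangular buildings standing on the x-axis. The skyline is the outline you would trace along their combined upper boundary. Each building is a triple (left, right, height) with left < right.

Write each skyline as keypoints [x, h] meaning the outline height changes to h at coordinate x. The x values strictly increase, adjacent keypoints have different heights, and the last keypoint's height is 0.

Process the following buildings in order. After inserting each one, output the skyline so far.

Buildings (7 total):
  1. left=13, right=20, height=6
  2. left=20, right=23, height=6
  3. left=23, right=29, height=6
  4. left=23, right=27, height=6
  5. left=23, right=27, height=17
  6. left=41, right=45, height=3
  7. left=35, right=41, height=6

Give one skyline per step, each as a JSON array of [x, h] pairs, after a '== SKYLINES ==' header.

== SKYLINES ==
[[13,6],[20,0]]
[[13,6],[23,0]]
[[13,6],[29,0]]
[[13,6],[29,0]]
[[13,6],[23,17],[27,6],[29,0]]
[[13,6],[23,17],[27,6],[29,0],[41,3],[45,0]]
[[13,6],[23,17],[27,6],[29,0],[35,6],[41,3],[45,0]]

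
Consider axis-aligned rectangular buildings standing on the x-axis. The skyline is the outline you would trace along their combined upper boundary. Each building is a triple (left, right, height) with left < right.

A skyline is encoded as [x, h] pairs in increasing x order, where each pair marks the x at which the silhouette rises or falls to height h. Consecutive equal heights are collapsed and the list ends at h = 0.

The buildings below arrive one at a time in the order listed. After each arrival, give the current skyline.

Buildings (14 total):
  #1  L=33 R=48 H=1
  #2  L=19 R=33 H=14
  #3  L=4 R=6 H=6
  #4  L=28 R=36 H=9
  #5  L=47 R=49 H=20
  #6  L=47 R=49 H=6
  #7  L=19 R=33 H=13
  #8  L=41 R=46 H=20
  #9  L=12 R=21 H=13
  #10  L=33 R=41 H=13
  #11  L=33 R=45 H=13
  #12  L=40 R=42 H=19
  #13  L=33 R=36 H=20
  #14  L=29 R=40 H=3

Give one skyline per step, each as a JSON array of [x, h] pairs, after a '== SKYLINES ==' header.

== SKYLINES ==
[[33,1],[48,0]]
[[19,14],[33,1],[48,0]]
[[4,6],[6,0],[19,14],[33,1],[48,0]]
[[4,6],[6,0],[19,14],[33,9],[36,1],[48,0]]
[[4,6],[6,0],[19,14],[33,9],[36,1],[47,20],[49,0]]
[[4,6],[6,0],[19,14],[33,9],[36,1],[47,20],[49,0]]
[[4,6],[6,0],[19,14],[33,9],[36,1],[47,20],[49,0]]
[[4,6],[6,0],[19,14],[33,9],[36,1],[41,20],[46,1],[47,20],[49,0]]
[[4,6],[6,0],[12,13],[19,14],[33,9],[36,1],[41,20],[46,1],[47,20],[49,0]]
[[4,6],[6,0],[12,13],[19,14],[33,13],[41,20],[46,1],[47,20],[49,0]]
[[4,6],[6,0],[12,13],[19,14],[33,13],[41,20],[46,1],[47,20],[49,0]]
[[4,6],[6,0],[12,13],[19,14],[33,13],[40,19],[41,20],[46,1],[47,20],[49,0]]
[[4,6],[6,0],[12,13],[19,14],[33,20],[36,13],[40,19],[41,20],[46,1],[47,20],[49,0]]
[[4,6],[6,0],[12,13],[19,14],[33,20],[36,13],[40,19],[41,20],[46,1],[47,20],[49,0]]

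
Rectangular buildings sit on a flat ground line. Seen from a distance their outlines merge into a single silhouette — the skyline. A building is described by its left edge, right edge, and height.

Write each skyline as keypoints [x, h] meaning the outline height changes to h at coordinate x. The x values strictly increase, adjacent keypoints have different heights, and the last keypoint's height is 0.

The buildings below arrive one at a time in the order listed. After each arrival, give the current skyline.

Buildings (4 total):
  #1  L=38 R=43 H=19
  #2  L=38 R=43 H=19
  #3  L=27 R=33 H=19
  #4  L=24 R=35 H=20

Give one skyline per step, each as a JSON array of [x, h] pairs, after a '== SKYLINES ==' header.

== SKYLINES ==
[[38,19],[43,0]]
[[38,19],[43,0]]
[[27,19],[33,0],[38,19],[43,0]]
[[24,20],[35,0],[38,19],[43,0]]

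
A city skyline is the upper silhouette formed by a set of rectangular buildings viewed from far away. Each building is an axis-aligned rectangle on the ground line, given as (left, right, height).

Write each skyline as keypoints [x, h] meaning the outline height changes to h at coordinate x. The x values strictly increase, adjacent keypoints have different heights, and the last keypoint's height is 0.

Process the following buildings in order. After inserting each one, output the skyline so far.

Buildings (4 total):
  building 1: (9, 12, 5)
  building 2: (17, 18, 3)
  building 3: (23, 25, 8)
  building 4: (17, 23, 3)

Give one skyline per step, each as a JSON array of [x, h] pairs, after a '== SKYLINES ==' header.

== SKYLINES ==
[[9,5],[12,0]]
[[9,5],[12,0],[17,3],[18,0]]
[[9,5],[12,0],[17,3],[18,0],[23,8],[25,0]]
[[9,5],[12,0],[17,3],[23,8],[25,0]]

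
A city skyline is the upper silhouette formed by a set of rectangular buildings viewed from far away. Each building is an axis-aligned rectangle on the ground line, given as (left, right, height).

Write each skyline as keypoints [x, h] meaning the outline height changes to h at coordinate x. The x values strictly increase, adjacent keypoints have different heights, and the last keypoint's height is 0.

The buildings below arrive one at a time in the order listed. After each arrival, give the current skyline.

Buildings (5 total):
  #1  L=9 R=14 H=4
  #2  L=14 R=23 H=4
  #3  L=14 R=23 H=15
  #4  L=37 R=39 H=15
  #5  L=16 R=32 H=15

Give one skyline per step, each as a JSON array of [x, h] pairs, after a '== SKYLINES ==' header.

== SKYLINES ==
[[9,4],[14,0]]
[[9,4],[23,0]]
[[9,4],[14,15],[23,0]]
[[9,4],[14,15],[23,0],[37,15],[39,0]]
[[9,4],[14,15],[32,0],[37,15],[39,0]]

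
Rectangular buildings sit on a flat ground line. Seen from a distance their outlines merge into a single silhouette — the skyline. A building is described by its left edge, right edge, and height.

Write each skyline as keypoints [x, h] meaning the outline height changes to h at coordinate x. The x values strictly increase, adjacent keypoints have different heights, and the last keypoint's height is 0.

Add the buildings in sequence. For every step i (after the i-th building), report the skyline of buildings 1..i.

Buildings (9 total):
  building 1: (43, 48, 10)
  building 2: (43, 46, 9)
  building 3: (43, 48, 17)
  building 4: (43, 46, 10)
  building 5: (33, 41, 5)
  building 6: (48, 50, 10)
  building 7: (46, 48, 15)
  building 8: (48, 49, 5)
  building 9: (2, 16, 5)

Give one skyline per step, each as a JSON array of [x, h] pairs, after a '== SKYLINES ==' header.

== SKYLINES ==
[[43,10],[48,0]]
[[43,10],[48,0]]
[[43,17],[48,0]]
[[43,17],[48,0]]
[[33,5],[41,0],[43,17],[48,0]]
[[33,5],[41,0],[43,17],[48,10],[50,0]]
[[33,5],[41,0],[43,17],[48,10],[50,0]]
[[33,5],[41,0],[43,17],[48,10],[50,0]]
[[2,5],[16,0],[33,5],[41,0],[43,17],[48,10],[50,0]]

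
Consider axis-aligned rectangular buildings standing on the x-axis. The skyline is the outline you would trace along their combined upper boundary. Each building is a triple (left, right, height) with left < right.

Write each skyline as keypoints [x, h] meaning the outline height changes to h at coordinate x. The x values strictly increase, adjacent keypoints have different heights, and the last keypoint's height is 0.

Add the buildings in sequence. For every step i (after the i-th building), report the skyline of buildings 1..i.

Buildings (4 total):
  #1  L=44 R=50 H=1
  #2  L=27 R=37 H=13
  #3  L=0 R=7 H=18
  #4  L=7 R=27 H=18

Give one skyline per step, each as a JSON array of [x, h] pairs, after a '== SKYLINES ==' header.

== SKYLINES ==
[[44,1],[50,0]]
[[27,13],[37,0],[44,1],[50,0]]
[[0,18],[7,0],[27,13],[37,0],[44,1],[50,0]]
[[0,18],[27,13],[37,0],[44,1],[50,0]]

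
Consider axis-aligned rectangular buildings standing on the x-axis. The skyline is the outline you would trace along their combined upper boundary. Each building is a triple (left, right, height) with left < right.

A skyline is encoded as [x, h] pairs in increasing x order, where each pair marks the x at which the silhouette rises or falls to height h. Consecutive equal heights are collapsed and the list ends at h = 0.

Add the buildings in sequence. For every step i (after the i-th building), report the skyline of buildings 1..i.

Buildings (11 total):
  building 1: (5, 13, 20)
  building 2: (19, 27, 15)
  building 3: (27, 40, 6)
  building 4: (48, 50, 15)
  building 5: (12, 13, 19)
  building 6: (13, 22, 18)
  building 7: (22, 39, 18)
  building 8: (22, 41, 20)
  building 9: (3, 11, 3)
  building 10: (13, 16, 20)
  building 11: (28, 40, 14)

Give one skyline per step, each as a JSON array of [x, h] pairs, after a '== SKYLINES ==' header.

== SKYLINES ==
[[5,20],[13,0]]
[[5,20],[13,0],[19,15],[27,0]]
[[5,20],[13,0],[19,15],[27,6],[40,0]]
[[5,20],[13,0],[19,15],[27,6],[40,0],[48,15],[50,0]]
[[5,20],[13,0],[19,15],[27,6],[40,0],[48,15],[50,0]]
[[5,20],[13,18],[22,15],[27,6],[40,0],[48,15],[50,0]]
[[5,20],[13,18],[39,6],[40,0],[48,15],[50,0]]
[[5,20],[13,18],[22,20],[41,0],[48,15],[50,0]]
[[3,3],[5,20],[13,18],[22,20],[41,0],[48,15],[50,0]]
[[3,3],[5,20],[16,18],[22,20],[41,0],[48,15],[50,0]]
[[3,3],[5,20],[16,18],[22,20],[41,0],[48,15],[50,0]]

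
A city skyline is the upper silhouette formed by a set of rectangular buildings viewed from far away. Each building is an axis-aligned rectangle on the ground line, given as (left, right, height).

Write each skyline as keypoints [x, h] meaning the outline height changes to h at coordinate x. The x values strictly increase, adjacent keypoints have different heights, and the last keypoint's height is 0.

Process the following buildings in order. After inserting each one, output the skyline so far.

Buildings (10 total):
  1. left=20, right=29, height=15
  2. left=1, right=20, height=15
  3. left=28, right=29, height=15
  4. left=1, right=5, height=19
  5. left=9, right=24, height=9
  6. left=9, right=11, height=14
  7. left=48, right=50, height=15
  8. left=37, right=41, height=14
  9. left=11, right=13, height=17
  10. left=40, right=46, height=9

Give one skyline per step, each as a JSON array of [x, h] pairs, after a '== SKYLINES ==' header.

== SKYLINES ==
[[20,15],[29,0]]
[[1,15],[29,0]]
[[1,15],[29,0]]
[[1,19],[5,15],[29,0]]
[[1,19],[5,15],[29,0]]
[[1,19],[5,15],[29,0]]
[[1,19],[5,15],[29,0],[48,15],[50,0]]
[[1,19],[5,15],[29,0],[37,14],[41,0],[48,15],[50,0]]
[[1,19],[5,15],[11,17],[13,15],[29,0],[37,14],[41,0],[48,15],[50,0]]
[[1,19],[5,15],[11,17],[13,15],[29,0],[37,14],[41,9],[46,0],[48,15],[50,0]]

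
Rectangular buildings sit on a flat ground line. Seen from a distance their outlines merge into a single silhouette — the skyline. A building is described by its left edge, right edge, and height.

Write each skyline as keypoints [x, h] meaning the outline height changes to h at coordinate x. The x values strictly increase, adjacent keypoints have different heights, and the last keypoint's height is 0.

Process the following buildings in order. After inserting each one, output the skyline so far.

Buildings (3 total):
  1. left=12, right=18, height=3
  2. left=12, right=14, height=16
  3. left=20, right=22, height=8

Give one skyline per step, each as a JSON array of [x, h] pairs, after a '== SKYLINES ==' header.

== SKYLINES ==
[[12,3],[18,0]]
[[12,16],[14,3],[18,0]]
[[12,16],[14,3],[18,0],[20,8],[22,0]]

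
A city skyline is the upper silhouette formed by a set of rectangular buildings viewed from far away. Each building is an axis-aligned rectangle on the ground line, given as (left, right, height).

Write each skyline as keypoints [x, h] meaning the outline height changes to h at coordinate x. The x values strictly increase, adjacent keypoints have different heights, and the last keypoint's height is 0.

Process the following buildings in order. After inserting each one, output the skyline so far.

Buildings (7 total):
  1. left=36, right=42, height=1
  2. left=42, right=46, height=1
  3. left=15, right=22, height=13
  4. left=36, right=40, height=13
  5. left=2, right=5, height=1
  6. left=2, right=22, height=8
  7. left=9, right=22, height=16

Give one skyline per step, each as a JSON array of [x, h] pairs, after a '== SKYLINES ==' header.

== SKYLINES ==
[[36,1],[42,0]]
[[36,1],[46,0]]
[[15,13],[22,0],[36,1],[46,0]]
[[15,13],[22,0],[36,13],[40,1],[46,0]]
[[2,1],[5,0],[15,13],[22,0],[36,13],[40,1],[46,0]]
[[2,8],[15,13],[22,0],[36,13],[40,1],[46,0]]
[[2,8],[9,16],[22,0],[36,13],[40,1],[46,0]]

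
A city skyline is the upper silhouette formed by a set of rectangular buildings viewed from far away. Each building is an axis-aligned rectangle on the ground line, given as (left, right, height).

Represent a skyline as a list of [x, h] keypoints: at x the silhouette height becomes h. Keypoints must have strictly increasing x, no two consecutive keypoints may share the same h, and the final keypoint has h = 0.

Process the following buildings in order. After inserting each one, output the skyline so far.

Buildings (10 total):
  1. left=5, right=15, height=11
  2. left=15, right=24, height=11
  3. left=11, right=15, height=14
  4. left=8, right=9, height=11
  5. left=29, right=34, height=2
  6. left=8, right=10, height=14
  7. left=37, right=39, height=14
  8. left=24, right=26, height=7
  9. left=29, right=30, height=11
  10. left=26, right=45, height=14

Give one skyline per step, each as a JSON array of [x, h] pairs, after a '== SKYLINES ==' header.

== SKYLINES ==
[[5,11],[15,0]]
[[5,11],[24,0]]
[[5,11],[11,14],[15,11],[24,0]]
[[5,11],[11,14],[15,11],[24,0]]
[[5,11],[11,14],[15,11],[24,0],[29,2],[34,0]]
[[5,11],[8,14],[10,11],[11,14],[15,11],[24,0],[29,2],[34,0]]
[[5,11],[8,14],[10,11],[11,14],[15,11],[24,0],[29,2],[34,0],[37,14],[39,0]]
[[5,11],[8,14],[10,11],[11,14],[15,11],[24,7],[26,0],[29,2],[34,0],[37,14],[39,0]]
[[5,11],[8,14],[10,11],[11,14],[15,11],[24,7],[26,0],[29,11],[30,2],[34,0],[37,14],[39,0]]
[[5,11],[8,14],[10,11],[11,14],[15,11],[24,7],[26,14],[45,0]]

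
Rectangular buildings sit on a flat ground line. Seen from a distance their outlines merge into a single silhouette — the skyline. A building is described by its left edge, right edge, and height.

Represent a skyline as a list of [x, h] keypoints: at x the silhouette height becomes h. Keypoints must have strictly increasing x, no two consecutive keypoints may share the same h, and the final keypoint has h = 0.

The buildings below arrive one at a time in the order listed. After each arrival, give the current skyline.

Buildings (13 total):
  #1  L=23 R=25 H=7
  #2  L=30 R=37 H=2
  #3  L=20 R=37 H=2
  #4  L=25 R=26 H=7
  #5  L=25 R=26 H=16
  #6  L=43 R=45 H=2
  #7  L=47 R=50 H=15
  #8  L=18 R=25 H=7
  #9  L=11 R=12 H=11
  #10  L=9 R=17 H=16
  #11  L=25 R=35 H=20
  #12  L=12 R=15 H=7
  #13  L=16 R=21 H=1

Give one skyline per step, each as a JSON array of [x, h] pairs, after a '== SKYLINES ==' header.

== SKYLINES ==
[[23,7],[25,0]]
[[23,7],[25,0],[30,2],[37,0]]
[[20,2],[23,7],[25,2],[37,0]]
[[20,2],[23,7],[26,2],[37,0]]
[[20,2],[23,7],[25,16],[26,2],[37,0]]
[[20,2],[23,7],[25,16],[26,2],[37,0],[43,2],[45,0]]
[[20,2],[23,7],[25,16],[26,2],[37,0],[43,2],[45,0],[47,15],[50,0]]
[[18,7],[25,16],[26,2],[37,0],[43,2],[45,0],[47,15],[50,0]]
[[11,11],[12,0],[18,7],[25,16],[26,2],[37,0],[43,2],[45,0],[47,15],[50,0]]
[[9,16],[17,0],[18,7],[25,16],[26,2],[37,0],[43,2],[45,0],[47,15],[50,0]]
[[9,16],[17,0],[18,7],[25,20],[35,2],[37,0],[43,2],[45,0],[47,15],[50,0]]
[[9,16],[17,0],[18,7],[25,20],[35,2],[37,0],[43,2],[45,0],[47,15],[50,0]]
[[9,16],[17,1],[18,7],[25,20],[35,2],[37,0],[43,2],[45,0],[47,15],[50,0]]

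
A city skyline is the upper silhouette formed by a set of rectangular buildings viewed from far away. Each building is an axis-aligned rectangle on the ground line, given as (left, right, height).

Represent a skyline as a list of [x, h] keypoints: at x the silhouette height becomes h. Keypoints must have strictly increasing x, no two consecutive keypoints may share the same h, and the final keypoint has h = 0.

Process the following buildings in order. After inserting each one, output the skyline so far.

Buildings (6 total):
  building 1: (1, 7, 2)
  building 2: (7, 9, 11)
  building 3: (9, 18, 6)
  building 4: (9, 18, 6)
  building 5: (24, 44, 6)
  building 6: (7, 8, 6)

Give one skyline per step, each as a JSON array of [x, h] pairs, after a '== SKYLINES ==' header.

== SKYLINES ==
[[1,2],[7,0]]
[[1,2],[7,11],[9,0]]
[[1,2],[7,11],[9,6],[18,0]]
[[1,2],[7,11],[9,6],[18,0]]
[[1,2],[7,11],[9,6],[18,0],[24,6],[44,0]]
[[1,2],[7,11],[9,6],[18,0],[24,6],[44,0]]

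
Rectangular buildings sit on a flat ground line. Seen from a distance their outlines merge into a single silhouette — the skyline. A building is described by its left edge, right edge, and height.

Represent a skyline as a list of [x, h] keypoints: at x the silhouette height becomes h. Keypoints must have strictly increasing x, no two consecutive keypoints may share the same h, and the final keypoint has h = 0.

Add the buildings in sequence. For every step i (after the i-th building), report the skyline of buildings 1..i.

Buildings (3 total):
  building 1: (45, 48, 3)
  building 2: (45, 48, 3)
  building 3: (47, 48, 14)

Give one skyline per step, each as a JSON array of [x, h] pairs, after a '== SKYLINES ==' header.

== SKYLINES ==
[[45,3],[48,0]]
[[45,3],[48,0]]
[[45,3],[47,14],[48,0]]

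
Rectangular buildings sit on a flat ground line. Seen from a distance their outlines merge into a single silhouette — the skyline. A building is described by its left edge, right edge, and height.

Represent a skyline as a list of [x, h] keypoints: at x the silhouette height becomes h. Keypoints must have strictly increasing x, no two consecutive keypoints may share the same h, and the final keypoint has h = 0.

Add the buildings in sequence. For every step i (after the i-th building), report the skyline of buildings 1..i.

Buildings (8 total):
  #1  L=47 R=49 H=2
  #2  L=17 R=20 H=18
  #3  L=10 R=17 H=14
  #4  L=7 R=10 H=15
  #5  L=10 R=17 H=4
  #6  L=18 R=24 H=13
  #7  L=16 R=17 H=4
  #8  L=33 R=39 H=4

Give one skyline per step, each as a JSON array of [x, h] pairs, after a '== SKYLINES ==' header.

== SKYLINES ==
[[47,2],[49,0]]
[[17,18],[20,0],[47,2],[49,0]]
[[10,14],[17,18],[20,0],[47,2],[49,0]]
[[7,15],[10,14],[17,18],[20,0],[47,2],[49,0]]
[[7,15],[10,14],[17,18],[20,0],[47,2],[49,0]]
[[7,15],[10,14],[17,18],[20,13],[24,0],[47,2],[49,0]]
[[7,15],[10,14],[17,18],[20,13],[24,0],[47,2],[49,0]]
[[7,15],[10,14],[17,18],[20,13],[24,0],[33,4],[39,0],[47,2],[49,0]]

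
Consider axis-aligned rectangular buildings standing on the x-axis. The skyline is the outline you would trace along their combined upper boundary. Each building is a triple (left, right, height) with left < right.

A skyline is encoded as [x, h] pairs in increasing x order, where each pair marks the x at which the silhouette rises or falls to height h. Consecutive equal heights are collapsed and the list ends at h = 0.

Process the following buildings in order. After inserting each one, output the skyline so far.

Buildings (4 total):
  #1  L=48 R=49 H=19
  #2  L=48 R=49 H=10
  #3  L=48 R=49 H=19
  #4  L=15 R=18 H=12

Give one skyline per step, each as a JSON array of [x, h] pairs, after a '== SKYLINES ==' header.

== SKYLINES ==
[[48,19],[49,0]]
[[48,19],[49,0]]
[[48,19],[49,0]]
[[15,12],[18,0],[48,19],[49,0]]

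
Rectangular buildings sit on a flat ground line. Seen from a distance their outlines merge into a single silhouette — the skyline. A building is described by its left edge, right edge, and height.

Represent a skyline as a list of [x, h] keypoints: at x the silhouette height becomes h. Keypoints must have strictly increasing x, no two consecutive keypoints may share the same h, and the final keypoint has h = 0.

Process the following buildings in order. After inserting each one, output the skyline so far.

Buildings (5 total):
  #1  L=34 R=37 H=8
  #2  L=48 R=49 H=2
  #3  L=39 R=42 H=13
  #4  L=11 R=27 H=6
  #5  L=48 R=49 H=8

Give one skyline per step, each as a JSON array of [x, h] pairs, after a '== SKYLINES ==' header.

== SKYLINES ==
[[34,8],[37,0]]
[[34,8],[37,0],[48,2],[49,0]]
[[34,8],[37,0],[39,13],[42,0],[48,2],[49,0]]
[[11,6],[27,0],[34,8],[37,0],[39,13],[42,0],[48,2],[49,0]]
[[11,6],[27,0],[34,8],[37,0],[39,13],[42,0],[48,8],[49,0]]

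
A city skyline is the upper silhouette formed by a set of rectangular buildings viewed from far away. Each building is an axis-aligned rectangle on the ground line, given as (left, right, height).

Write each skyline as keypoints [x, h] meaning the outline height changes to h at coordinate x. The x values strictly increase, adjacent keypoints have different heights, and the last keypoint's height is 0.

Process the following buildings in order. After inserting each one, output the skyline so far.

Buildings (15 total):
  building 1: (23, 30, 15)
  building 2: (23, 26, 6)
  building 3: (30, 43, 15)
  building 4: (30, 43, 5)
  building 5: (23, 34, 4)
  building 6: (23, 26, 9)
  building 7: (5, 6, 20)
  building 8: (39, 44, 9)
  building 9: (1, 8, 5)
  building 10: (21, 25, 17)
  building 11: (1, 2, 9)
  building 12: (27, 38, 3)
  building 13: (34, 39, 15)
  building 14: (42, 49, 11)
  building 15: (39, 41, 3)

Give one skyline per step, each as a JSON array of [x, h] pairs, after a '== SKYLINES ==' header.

== SKYLINES ==
[[23,15],[30,0]]
[[23,15],[30,0]]
[[23,15],[43,0]]
[[23,15],[43,0]]
[[23,15],[43,0]]
[[23,15],[43,0]]
[[5,20],[6,0],[23,15],[43,0]]
[[5,20],[6,0],[23,15],[43,9],[44,0]]
[[1,5],[5,20],[6,5],[8,0],[23,15],[43,9],[44,0]]
[[1,5],[5,20],[6,5],[8,0],[21,17],[25,15],[43,9],[44,0]]
[[1,9],[2,5],[5,20],[6,5],[8,0],[21,17],[25,15],[43,9],[44,0]]
[[1,9],[2,5],[5,20],[6,5],[8,0],[21,17],[25,15],[43,9],[44,0]]
[[1,9],[2,5],[5,20],[6,5],[8,0],[21,17],[25,15],[43,9],[44,0]]
[[1,9],[2,5],[5,20],[6,5],[8,0],[21,17],[25,15],[43,11],[49,0]]
[[1,9],[2,5],[5,20],[6,5],[8,0],[21,17],[25,15],[43,11],[49,0]]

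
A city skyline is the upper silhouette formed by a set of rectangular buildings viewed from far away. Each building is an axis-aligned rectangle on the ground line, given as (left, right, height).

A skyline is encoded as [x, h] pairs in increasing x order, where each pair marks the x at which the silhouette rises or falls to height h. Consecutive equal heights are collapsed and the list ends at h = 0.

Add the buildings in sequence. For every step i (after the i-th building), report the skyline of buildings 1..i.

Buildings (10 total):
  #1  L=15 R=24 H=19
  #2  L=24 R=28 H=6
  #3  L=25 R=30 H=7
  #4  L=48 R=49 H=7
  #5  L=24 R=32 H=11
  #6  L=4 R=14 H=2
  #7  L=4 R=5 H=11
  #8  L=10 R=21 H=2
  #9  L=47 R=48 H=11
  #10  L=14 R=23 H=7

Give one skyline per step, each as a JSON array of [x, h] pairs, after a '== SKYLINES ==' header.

== SKYLINES ==
[[15,19],[24,0]]
[[15,19],[24,6],[28,0]]
[[15,19],[24,6],[25,7],[30,0]]
[[15,19],[24,6],[25,7],[30,0],[48,7],[49,0]]
[[15,19],[24,11],[32,0],[48,7],[49,0]]
[[4,2],[14,0],[15,19],[24,11],[32,0],[48,7],[49,0]]
[[4,11],[5,2],[14,0],[15,19],[24,11],[32,0],[48,7],[49,0]]
[[4,11],[5,2],[15,19],[24,11],[32,0],[48,7],[49,0]]
[[4,11],[5,2],[15,19],[24,11],[32,0],[47,11],[48,7],[49,0]]
[[4,11],[5,2],[14,7],[15,19],[24,11],[32,0],[47,11],[48,7],[49,0]]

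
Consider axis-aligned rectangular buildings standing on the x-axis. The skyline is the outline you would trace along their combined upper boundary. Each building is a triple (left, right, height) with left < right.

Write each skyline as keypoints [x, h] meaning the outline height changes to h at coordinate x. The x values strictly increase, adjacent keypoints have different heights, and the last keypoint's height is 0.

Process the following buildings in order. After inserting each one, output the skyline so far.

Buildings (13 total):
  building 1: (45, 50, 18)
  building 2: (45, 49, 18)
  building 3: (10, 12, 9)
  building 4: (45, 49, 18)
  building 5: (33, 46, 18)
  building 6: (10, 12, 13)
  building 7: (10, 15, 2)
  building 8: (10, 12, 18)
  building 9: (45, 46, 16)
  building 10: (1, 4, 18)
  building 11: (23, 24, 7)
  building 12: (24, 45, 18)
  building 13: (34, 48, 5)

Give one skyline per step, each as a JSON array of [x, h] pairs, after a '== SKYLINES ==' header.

== SKYLINES ==
[[45,18],[50,0]]
[[45,18],[50,0]]
[[10,9],[12,0],[45,18],[50,0]]
[[10,9],[12,0],[45,18],[50,0]]
[[10,9],[12,0],[33,18],[50,0]]
[[10,13],[12,0],[33,18],[50,0]]
[[10,13],[12,2],[15,0],[33,18],[50,0]]
[[10,18],[12,2],[15,0],[33,18],[50,0]]
[[10,18],[12,2],[15,0],[33,18],[50,0]]
[[1,18],[4,0],[10,18],[12,2],[15,0],[33,18],[50,0]]
[[1,18],[4,0],[10,18],[12,2],[15,0],[23,7],[24,0],[33,18],[50,0]]
[[1,18],[4,0],[10,18],[12,2],[15,0],[23,7],[24,18],[50,0]]
[[1,18],[4,0],[10,18],[12,2],[15,0],[23,7],[24,18],[50,0]]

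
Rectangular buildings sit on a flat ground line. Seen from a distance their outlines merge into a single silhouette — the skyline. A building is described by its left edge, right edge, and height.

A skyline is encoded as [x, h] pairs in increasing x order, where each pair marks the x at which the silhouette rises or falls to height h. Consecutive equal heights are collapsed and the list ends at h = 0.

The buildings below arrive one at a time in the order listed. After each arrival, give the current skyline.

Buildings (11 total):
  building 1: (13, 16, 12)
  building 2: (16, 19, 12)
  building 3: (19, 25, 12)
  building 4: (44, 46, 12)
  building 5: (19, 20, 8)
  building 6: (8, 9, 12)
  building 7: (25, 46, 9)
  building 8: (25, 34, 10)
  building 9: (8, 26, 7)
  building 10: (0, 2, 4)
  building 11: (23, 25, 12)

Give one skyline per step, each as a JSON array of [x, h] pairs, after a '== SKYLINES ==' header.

== SKYLINES ==
[[13,12],[16,0]]
[[13,12],[19,0]]
[[13,12],[25,0]]
[[13,12],[25,0],[44,12],[46,0]]
[[13,12],[25,0],[44,12],[46,0]]
[[8,12],[9,0],[13,12],[25,0],[44,12],[46,0]]
[[8,12],[9,0],[13,12],[25,9],[44,12],[46,0]]
[[8,12],[9,0],[13,12],[25,10],[34,9],[44,12],[46,0]]
[[8,12],[9,7],[13,12],[25,10],[34,9],[44,12],[46,0]]
[[0,4],[2,0],[8,12],[9,7],[13,12],[25,10],[34,9],[44,12],[46,0]]
[[0,4],[2,0],[8,12],[9,7],[13,12],[25,10],[34,9],[44,12],[46,0]]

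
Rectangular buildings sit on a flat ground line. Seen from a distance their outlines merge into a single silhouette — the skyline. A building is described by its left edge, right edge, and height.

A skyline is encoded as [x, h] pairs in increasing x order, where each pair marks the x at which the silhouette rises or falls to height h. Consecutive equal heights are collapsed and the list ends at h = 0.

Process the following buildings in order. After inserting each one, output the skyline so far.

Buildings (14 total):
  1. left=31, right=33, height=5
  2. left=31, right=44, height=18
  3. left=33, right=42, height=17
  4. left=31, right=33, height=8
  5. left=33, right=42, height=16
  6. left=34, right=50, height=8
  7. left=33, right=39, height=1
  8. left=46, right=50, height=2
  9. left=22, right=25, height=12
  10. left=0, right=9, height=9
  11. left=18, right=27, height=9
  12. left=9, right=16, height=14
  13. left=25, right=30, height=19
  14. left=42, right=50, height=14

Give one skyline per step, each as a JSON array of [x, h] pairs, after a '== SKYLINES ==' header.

== SKYLINES ==
[[31,5],[33,0]]
[[31,18],[44,0]]
[[31,18],[44,0]]
[[31,18],[44,0]]
[[31,18],[44,0]]
[[31,18],[44,8],[50,0]]
[[31,18],[44,8],[50,0]]
[[31,18],[44,8],[50,0]]
[[22,12],[25,0],[31,18],[44,8],[50,0]]
[[0,9],[9,0],[22,12],[25,0],[31,18],[44,8],[50,0]]
[[0,9],[9,0],[18,9],[22,12],[25,9],[27,0],[31,18],[44,8],[50,0]]
[[0,9],[9,14],[16,0],[18,9],[22,12],[25,9],[27,0],[31,18],[44,8],[50,0]]
[[0,9],[9,14],[16,0],[18,9],[22,12],[25,19],[30,0],[31,18],[44,8],[50,0]]
[[0,9],[9,14],[16,0],[18,9],[22,12],[25,19],[30,0],[31,18],[44,14],[50,0]]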